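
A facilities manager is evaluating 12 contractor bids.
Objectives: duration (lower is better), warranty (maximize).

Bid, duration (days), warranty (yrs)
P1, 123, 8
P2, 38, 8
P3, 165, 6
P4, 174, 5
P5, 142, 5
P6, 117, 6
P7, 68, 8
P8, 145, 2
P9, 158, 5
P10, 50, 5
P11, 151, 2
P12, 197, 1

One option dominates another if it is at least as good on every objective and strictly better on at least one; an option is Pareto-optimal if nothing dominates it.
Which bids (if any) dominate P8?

P1: duration 123≤145, warranty 8≥2 — dominates P8.
P2: duration 38≤145, warranty 8≥2 — dominates P8.
P5: duration 142≤145, warranty 5≥2 — dominates P8.
P6: duration 117≤145, warranty 6≥2 — dominates P8.
P7: duration 68≤145, warranty 8≥2 — dominates P8.
P10: duration 50≤145, warranty 5≥2 — dominates P8.
Others (P3, P4, P9, P11, P12) are each worse than P8 on at least one objective.

P1, P2, P5, P6, P7, P10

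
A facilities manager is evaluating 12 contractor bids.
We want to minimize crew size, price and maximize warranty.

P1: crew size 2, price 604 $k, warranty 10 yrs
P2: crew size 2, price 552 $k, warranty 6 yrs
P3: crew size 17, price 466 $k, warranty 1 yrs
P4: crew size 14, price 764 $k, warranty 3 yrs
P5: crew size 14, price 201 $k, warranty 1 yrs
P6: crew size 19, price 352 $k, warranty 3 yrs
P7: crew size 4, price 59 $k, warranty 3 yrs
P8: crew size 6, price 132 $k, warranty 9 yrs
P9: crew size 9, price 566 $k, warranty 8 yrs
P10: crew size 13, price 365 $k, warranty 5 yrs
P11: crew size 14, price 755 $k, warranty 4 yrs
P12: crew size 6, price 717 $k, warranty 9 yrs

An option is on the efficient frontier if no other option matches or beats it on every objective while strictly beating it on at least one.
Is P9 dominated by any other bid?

Yes

P8 vs P9: crew size 6≤9, price 132≤566, warranty 9≥8 — P8 is at least as good on every objective and strictly better on at least one, so P8 dominates P9.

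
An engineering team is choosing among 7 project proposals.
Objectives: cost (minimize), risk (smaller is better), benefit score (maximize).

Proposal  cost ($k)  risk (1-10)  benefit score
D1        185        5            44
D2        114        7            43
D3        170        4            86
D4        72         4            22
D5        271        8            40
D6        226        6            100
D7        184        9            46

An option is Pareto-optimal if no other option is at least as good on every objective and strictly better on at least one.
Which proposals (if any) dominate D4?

D1: worse on cost (185 vs 72).
D2: worse on cost (114 vs 72).
D3: worse on cost (170 vs 72).
D5: worse on cost (271 vs 72).
D6: worse on cost (226 vs 72).
D7: worse on cost (184 vs 72).
No option dominates D4.

none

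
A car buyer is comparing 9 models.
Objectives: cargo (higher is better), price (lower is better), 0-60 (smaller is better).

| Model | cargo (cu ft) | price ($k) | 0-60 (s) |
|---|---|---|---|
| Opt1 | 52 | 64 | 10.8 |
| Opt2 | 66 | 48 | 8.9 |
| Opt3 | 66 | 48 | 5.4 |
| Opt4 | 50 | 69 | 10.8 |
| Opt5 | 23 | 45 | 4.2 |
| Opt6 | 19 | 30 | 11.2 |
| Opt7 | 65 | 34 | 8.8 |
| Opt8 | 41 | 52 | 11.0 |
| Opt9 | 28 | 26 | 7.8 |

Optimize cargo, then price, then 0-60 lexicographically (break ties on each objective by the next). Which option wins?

First maximize cargo: best is 66, kept {Opt2, Opt3}.
Then minimize price: best is 48, kept {Opt2, Opt3}.
Then minimize 0-60: best is 5.4, kept {Opt3}.

Opt3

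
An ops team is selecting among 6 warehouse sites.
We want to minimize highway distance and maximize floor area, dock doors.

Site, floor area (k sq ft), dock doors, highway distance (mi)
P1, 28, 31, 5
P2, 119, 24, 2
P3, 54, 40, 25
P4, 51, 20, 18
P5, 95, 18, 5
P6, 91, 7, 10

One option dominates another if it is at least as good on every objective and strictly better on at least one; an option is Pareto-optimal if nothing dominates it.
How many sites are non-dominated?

3

P1: not dominated.
P2: not dominated (best floor area).
P3: not dominated (best dock doors).
P4: dominated by P2 (floor area 119≥51, dock doors 24≥20, highway distance 2≤18).
P5: dominated by P2 (floor area 119≥95, dock doors 24≥18, highway distance 2≤5).
P6: dominated by P2 (floor area 119≥91, dock doors 24≥7, highway distance 2≤10).
Pareto-optimal: P1, P2, P3 → 3.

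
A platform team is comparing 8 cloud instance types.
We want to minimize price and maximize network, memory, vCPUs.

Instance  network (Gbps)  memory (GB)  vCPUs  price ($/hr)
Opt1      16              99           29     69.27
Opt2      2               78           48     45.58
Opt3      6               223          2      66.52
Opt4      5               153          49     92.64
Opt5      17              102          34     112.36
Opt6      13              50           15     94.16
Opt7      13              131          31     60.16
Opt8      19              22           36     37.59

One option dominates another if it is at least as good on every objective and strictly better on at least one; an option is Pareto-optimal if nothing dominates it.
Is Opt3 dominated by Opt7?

No

Opt7 vs Opt3: Opt7 is worse on memory (131 vs 223), so it does not dominate Opt3.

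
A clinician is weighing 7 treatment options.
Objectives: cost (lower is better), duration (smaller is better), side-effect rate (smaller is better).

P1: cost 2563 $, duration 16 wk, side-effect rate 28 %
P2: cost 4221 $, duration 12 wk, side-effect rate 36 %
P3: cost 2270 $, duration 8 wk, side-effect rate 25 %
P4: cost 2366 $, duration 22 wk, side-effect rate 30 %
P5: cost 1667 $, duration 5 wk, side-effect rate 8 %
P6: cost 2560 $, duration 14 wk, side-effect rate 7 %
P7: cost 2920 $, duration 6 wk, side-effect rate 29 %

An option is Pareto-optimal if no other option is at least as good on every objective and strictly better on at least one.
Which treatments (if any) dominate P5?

none

P1: worse on cost (2563 vs 1667).
P2: worse on cost (4221 vs 1667).
P3: worse on cost (2270 vs 1667).
P4: worse on cost (2366 vs 1667).
P6: worse on cost (2560 vs 1667).
P7: worse on cost (2920 vs 1667).
No option dominates P5.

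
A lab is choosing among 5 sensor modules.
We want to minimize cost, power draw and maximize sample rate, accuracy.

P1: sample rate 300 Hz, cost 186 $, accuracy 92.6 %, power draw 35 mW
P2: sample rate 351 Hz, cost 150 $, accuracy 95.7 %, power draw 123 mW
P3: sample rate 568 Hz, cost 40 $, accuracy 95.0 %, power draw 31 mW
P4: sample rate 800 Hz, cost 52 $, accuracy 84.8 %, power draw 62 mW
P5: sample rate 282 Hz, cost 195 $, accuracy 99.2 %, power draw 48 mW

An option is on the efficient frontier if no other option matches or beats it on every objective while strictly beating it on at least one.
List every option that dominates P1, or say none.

P3: sample rate 568≥300, cost 40≤186, accuracy 95.0≥92.6, power draw 31≤35 — dominates P1.
Others (P2, P4, P5) are each worse than P1 on at least one objective.

P3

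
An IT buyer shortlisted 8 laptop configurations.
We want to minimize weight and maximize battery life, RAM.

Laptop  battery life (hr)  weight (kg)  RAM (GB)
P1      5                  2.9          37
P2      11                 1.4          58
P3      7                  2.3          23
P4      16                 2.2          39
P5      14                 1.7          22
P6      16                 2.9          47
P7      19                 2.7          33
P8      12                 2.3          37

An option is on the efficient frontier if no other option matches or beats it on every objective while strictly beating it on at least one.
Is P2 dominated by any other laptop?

P1: worse on battery life (5 vs 11).
P3: worse on battery life (7 vs 11).
P4: worse on weight (2.2 vs 1.4).
P5: worse on weight (1.7 vs 1.4).
P6: worse on weight (2.9 vs 1.4).
P7: worse on weight (2.7 vs 1.4).
P8: worse on weight (2.3 vs 1.4).
No option is at least as good as P2 on every objective and strictly better on one.

No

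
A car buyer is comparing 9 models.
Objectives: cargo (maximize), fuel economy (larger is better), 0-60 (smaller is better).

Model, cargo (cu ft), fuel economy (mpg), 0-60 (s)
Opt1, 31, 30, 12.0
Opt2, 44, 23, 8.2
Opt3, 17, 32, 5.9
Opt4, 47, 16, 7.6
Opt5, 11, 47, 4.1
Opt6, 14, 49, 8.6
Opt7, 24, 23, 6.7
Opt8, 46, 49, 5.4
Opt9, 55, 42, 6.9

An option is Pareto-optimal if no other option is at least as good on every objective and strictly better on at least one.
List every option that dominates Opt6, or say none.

Opt8: cargo 46≥14, fuel economy 49≥49, 0-60 5.4≤8.6 — dominates Opt6.
Others (Opt1, Opt2, Opt3, Opt4, Opt5, Opt7, Opt9) are each worse than Opt6 on at least one objective.

Opt8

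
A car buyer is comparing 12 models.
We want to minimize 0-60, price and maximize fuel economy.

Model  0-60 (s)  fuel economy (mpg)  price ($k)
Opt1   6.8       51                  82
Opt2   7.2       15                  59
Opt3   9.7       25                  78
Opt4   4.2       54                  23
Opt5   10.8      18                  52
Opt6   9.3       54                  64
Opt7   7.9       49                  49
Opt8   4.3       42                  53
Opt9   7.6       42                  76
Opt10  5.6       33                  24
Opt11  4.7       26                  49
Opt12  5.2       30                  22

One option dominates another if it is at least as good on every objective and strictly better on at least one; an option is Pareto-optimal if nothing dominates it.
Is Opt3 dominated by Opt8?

Opt8 vs Opt3: 0-60 4.3≤9.7, fuel economy 42≥25, price 53≤78 — Opt8 is at least as good on every objective with at least one strict improvement.

Yes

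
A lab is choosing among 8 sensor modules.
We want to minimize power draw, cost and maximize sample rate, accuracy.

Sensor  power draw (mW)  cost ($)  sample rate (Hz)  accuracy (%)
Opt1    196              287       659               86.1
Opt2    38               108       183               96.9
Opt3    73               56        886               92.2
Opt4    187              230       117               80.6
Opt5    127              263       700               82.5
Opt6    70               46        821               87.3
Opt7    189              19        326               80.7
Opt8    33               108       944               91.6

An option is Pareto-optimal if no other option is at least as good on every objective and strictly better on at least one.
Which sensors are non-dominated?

Opt1: dominated by Opt3 (power draw 73≤196, cost 56≤287, sample rate 886≥659, accuracy 92.2≥86.1).
Opt2: not dominated (best accuracy).
Opt3: not dominated.
Opt4: dominated by Opt2 (power draw 38≤187, cost 108≤230, sample rate 183≥117, accuracy 96.9≥80.6).
Opt5: dominated by Opt3 (power draw 73≤127, cost 56≤263, sample rate 886≥700, accuracy 92.2≥82.5).
Opt6: not dominated.
Opt7: not dominated (best cost).
Opt8: not dominated (best power draw).

Opt2, Opt3, Opt6, Opt7, Opt8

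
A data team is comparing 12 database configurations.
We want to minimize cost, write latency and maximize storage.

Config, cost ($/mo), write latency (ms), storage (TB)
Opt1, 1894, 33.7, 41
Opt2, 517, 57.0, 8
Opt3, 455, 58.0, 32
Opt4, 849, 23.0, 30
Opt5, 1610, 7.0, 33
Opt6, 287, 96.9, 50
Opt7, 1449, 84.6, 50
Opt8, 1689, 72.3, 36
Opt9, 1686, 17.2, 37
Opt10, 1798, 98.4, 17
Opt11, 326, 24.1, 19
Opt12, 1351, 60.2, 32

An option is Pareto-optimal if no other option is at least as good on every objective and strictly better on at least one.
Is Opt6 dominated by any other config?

Opt1: worse on cost (1894 vs 287).
Opt2: worse on cost (517 vs 287).
Opt3: worse on cost (455 vs 287).
Opt4: worse on cost (849 vs 287).
Opt5: worse on cost (1610 vs 287).
Opt7: worse on cost (1449 vs 287).
Opt8: worse on cost (1689 vs 287).
Opt9: worse on cost (1686 vs 287).
Opt10: worse on cost (1798 vs 287).
Opt11: worse on cost (326 vs 287).
Opt12: worse on cost (1351 vs 287).
No option is at least as good as Opt6 on every objective and strictly better on one.

No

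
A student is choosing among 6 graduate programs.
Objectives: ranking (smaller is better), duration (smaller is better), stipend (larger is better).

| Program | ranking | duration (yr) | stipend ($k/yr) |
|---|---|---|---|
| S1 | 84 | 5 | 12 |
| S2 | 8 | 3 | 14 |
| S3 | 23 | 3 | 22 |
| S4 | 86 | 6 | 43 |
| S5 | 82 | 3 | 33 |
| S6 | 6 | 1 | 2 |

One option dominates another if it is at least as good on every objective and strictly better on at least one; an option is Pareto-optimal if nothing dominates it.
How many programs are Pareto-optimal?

5

S1: dominated by S2 (ranking 8≤84, duration 3≤5, stipend 14≥12).
S2: not dominated.
S3: not dominated.
S4: not dominated (best stipend).
S5: not dominated.
S6: not dominated (best ranking).
Pareto-optimal: S2, S3, S4, S5, S6 → 5.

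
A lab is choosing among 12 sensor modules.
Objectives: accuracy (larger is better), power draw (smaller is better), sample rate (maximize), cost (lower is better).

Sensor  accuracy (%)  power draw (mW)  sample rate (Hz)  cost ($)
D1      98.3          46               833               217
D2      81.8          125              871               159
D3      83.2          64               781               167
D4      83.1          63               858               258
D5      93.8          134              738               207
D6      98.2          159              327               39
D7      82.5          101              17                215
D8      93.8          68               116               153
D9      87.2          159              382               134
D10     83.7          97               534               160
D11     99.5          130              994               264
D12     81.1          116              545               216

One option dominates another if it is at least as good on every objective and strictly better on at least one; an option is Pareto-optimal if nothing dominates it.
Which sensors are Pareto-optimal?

D1, D2, D3, D4, D5, D6, D8, D9, D10, D11

D1: not dominated (best power draw).
D2: not dominated.
D3: not dominated.
D4: not dominated.
D5: not dominated.
D6: not dominated (best cost).
D7: dominated by D3 (accuracy 83.2≥82.5, power draw 64≤101, sample rate 781≥17, cost 167≤215).
D8: not dominated.
D9: not dominated.
D10: not dominated.
D11: not dominated (best accuracy).
D12: dominated by D3 (accuracy 83.2≥81.1, power draw 64≤116, sample rate 781≥545, cost 167≤216).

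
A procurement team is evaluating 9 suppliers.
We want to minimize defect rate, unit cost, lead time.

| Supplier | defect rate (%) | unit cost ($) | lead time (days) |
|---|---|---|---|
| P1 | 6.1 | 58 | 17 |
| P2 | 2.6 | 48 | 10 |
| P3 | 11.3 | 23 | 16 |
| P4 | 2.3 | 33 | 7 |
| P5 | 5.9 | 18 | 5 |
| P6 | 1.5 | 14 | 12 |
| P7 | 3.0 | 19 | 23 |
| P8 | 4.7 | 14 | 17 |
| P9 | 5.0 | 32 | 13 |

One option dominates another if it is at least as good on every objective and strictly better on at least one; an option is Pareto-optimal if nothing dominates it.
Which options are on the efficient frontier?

P1: dominated by P2 (defect rate 2.6≤6.1, unit cost 48≤58, lead time 10≤17).
P2: dominated by P4 (defect rate 2.3≤2.6, unit cost 33≤48, lead time 7≤10).
P3: dominated by P5 (defect rate 5.9≤11.3, unit cost 18≤23, lead time 5≤16).
P4: not dominated.
P5: not dominated (best lead time).
P6: not dominated (best defect rate).
P7: dominated by P6 (defect rate 1.5≤3.0, unit cost 14≤19, lead time 12≤23).
P8: dominated by P6 (defect rate 1.5≤4.7, unit cost 14≤14, lead time 12≤17).
P9: dominated by P6 (defect rate 1.5≤5.0, unit cost 14≤32, lead time 12≤13).

P4, P5, P6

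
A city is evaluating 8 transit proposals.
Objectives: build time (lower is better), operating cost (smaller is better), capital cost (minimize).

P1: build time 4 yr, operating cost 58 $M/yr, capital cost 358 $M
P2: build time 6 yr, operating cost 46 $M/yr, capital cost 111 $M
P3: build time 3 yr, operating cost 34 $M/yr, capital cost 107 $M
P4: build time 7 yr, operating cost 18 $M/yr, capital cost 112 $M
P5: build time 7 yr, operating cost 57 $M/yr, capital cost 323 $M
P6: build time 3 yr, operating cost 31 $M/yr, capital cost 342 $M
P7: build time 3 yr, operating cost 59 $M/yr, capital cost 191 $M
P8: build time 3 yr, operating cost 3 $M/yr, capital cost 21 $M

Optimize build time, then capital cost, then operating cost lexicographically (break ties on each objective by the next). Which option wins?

P8

First minimize build time: best is 3, kept {P3, P6, P7, P8}.
Then minimize capital cost: best is 21, kept {P8}.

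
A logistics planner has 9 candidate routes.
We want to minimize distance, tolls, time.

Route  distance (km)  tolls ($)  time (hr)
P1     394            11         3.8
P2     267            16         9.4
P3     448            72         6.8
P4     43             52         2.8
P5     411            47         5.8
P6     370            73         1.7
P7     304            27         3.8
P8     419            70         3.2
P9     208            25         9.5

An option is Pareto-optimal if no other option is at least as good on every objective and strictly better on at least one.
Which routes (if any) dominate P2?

none

P1: worse on distance (394 vs 267).
P3: worse on distance (448 vs 267).
P4: worse on tolls (52 vs 16).
P5: worse on distance (411 vs 267).
P6: worse on distance (370 vs 267).
P7: worse on distance (304 vs 267).
P8: worse on distance (419 vs 267).
P9: worse on tolls (25 vs 16).
No option dominates P2.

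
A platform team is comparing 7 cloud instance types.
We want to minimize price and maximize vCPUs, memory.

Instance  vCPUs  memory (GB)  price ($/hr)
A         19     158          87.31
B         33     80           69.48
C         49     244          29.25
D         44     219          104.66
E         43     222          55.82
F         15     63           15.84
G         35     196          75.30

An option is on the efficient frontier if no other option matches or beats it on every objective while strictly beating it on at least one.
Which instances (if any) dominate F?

A: worse on price (87.31 vs 15.84).
B: worse on price (69.48 vs 15.84).
C: worse on price (29.25 vs 15.84).
D: worse on price (104.66 vs 15.84).
E: worse on price (55.82 vs 15.84).
G: worse on price (75.30 vs 15.84).
No option dominates F.

none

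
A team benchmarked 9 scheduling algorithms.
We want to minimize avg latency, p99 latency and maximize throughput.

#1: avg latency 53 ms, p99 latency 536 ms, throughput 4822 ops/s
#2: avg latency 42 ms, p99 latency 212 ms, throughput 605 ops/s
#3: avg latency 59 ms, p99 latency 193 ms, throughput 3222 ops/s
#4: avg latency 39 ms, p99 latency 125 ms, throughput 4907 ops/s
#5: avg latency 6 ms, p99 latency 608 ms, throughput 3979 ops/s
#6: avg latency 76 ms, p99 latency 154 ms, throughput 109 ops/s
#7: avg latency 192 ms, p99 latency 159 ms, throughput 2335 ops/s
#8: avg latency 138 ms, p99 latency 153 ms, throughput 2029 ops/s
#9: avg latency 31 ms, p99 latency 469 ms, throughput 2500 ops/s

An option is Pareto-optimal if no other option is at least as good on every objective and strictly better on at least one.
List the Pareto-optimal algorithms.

#1: dominated by #4 (avg latency 39≤53, p99 latency 125≤536, throughput 4907≥4822).
#2: dominated by #4 (avg latency 39≤42, p99 latency 125≤212, throughput 4907≥605).
#3: dominated by #4 (avg latency 39≤59, p99 latency 125≤193, throughput 4907≥3222).
#4: not dominated (best p99 latency).
#5: not dominated (best avg latency).
#6: dominated by #4 (avg latency 39≤76, p99 latency 125≤154, throughput 4907≥109).
#7: dominated by #4 (avg latency 39≤192, p99 latency 125≤159, throughput 4907≥2335).
#8: dominated by #4 (avg latency 39≤138, p99 latency 125≤153, throughput 4907≥2029).
#9: not dominated.

#4, #5, #9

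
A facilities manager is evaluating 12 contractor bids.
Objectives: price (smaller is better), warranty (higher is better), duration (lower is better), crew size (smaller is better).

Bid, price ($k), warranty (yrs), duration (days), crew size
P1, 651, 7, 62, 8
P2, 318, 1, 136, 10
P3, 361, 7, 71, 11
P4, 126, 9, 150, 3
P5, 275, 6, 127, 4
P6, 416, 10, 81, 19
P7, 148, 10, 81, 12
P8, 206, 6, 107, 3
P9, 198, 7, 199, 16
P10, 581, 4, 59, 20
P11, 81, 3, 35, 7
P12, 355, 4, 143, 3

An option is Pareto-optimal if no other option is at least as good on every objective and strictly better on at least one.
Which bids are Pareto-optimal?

P1: not dominated.
P2: dominated by P5 (price 275≤318, warranty 6≥1, duration 127≤136, crew size 4≤10).
P3: not dominated.
P4: not dominated.
P5: dominated by P8 (price 206≤275, warranty 6≥6, duration 107≤127, crew size 3≤4).
P6: dominated by P7 (price 148≤416, warranty 10≥10, duration 81≤81, crew size 12≤19).
P7: not dominated.
P8: not dominated.
P9: dominated by P4 (price 126≤198, warranty 9≥7, duration 150≤199, crew size 3≤16).
P10: not dominated.
P11: not dominated (best price).
P12: dominated by P8 (price 206≤355, warranty 6≥4, duration 107≤143, crew size 3≤3).

P1, P3, P4, P7, P8, P10, P11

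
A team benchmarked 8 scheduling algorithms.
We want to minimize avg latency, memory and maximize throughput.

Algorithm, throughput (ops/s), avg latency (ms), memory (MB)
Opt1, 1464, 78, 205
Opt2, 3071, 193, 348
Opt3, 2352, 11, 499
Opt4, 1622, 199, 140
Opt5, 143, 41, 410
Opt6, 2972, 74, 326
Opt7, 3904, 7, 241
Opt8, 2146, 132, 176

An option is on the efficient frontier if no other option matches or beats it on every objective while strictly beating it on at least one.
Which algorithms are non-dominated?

Opt1, Opt4, Opt7, Opt8

Opt1: not dominated.
Opt2: dominated by Opt7 (throughput 3904≥3071, avg latency 7≤193, memory 241≤348).
Opt3: dominated by Opt7 (throughput 3904≥2352, avg latency 7≤11, memory 241≤499).
Opt4: not dominated (best memory).
Opt5: dominated by Opt7 (throughput 3904≥143, avg latency 7≤41, memory 241≤410).
Opt6: dominated by Opt7 (throughput 3904≥2972, avg latency 7≤74, memory 241≤326).
Opt7: not dominated (best throughput).
Opt8: not dominated.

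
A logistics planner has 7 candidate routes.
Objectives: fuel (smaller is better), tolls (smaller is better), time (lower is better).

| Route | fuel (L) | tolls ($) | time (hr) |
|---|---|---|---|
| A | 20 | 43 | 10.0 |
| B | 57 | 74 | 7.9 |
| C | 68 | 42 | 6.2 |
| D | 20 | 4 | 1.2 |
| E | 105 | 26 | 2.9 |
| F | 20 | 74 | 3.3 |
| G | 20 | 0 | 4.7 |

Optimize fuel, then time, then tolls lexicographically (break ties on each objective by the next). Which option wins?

First minimize fuel: best is 20, kept {A, D, F, G}.
Then minimize time: best is 1.2, kept {D}.

D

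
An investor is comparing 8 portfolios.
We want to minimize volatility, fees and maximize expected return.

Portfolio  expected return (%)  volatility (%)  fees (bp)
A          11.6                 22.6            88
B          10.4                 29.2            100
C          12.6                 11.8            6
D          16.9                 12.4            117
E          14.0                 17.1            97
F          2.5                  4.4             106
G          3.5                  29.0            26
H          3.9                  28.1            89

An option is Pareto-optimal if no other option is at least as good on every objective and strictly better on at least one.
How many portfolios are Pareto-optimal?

A: dominated by C (expected return 12.6≥11.6, volatility 11.8≤22.6, fees 6≤88).
B: dominated by A (expected return 11.6≥10.4, volatility 22.6≤29.2, fees 88≤100).
C: not dominated (best fees).
D: not dominated (best expected return).
E: not dominated.
F: not dominated (best volatility).
G: dominated by C (expected return 12.6≥3.5, volatility 11.8≤29.0, fees 6≤26).
H: dominated by A (expected return 11.6≥3.9, volatility 22.6≤28.1, fees 88≤89).
Pareto-optimal: C, D, E, F → 4.

4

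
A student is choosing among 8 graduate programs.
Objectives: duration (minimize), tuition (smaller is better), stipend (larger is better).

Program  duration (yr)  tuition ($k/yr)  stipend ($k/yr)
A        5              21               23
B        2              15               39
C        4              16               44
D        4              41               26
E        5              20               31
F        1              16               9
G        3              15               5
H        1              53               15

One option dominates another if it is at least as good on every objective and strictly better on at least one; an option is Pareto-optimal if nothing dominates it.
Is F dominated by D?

D vs F: D is worse on duration (4 vs 1), so it does not dominate F.

No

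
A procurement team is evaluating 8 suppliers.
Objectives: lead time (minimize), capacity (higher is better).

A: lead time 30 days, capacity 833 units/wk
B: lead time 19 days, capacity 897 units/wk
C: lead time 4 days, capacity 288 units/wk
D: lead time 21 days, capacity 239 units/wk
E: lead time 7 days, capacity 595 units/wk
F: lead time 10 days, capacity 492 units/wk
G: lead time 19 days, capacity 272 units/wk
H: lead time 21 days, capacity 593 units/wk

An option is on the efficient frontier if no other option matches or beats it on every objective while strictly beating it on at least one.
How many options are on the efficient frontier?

3

A: dominated by B (lead time 19≤30, capacity 897≥833).
B: not dominated (best capacity).
C: not dominated (best lead time).
D: dominated by B (lead time 19≤21, capacity 897≥239).
E: not dominated.
F: dominated by E (lead time 7≤10, capacity 595≥492).
G: dominated by B (lead time 19≤19, capacity 897≥272).
H: dominated by B (lead time 19≤21, capacity 897≥593).
Pareto-optimal: B, C, E → 3.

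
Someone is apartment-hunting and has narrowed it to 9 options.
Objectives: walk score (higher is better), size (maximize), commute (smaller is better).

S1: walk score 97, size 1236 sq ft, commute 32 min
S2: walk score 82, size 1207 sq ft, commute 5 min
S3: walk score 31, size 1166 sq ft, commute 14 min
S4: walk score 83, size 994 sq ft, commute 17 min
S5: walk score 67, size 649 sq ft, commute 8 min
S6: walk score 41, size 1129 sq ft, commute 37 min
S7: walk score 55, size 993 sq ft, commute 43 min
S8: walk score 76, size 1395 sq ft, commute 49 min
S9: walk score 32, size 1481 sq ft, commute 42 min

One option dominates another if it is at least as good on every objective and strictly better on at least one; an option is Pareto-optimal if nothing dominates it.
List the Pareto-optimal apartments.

S1: not dominated (best walk score).
S2: not dominated (best commute).
S3: dominated by S2 (walk score 82≥31, size 1207≥1166, commute 5≤14).
S4: not dominated.
S5: dominated by S2 (walk score 82≥67, size 1207≥649, commute 5≤8).
S6: dominated by S1 (walk score 97≥41, size 1236≥1129, commute 32≤37).
S7: dominated by S1 (walk score 97≥55, size 1236≥993, commute 32≤43).
S8: not dominated.
S9: not dominated (best size).

S1, S2, S4, S8, S9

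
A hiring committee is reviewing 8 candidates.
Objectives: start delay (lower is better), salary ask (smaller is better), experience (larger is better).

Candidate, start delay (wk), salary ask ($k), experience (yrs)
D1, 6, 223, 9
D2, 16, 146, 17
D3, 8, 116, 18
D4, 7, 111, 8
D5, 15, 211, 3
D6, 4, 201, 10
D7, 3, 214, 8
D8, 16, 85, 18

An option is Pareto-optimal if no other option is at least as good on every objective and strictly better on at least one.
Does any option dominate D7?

No

D1: worse on start delay (6 vs 3).
D2: worse on start delay (16 vs 3).
D3: worse on start delay (8 vs 3).
D4: worse on start delay (7 vs 3).
D5: worse on start delay (15 vs 3).
D6: worse on start delay (4 vs 3).
D8: worse on start delay (16 vs 3).
No option is at least as good as D7 on every objective and strictly better on one.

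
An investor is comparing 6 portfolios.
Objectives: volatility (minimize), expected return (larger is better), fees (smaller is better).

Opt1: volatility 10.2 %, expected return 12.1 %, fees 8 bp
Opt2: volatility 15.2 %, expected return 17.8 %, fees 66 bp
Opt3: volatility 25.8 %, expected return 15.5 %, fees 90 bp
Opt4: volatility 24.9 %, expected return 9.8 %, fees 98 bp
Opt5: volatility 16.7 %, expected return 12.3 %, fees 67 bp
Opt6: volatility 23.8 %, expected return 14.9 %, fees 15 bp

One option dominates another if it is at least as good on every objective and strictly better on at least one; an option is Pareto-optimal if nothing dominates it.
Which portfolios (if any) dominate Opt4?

Opt1: volatility 10.2≤24.9, expected return 12.1≥9.8, fees 8≤98 — dominates Opt4.
Opt2: volatility 15.2≤24.9, expected return 17.8≥9.8, fees 66≤98 — dominates Opt4.
Opt5: volatility 16.7≤24.9, expected return 12.3≥9.8, fees 67≤98 — dominates Opt4.
Opt6: volatility 23.8≤24.9, expected return 14.9≥9.8, fees 15≤98 — dominates Opt4.
Others (Opt3) are each worse than Opt4 on at least one objective.

Opt1, Opt2, Opt5, Opt6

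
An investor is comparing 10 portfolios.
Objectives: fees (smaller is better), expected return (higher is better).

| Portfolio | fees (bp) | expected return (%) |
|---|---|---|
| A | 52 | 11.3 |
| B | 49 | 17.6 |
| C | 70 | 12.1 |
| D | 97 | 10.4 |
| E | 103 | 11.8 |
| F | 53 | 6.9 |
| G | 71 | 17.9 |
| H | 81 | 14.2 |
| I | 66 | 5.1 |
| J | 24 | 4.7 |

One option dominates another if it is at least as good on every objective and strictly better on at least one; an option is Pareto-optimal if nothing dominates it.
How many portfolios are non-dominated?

A: dominated by B (fees 49≤52, expected return 17.6≥11.3).
B: not dominated.
C: dominated by B (fees 49≤70, expected return 17.6≥12.1).
D: dominated by A (fees 52≤97, expected return 11.3≥10.4).
E: dominated by B (fees 49≤103, expected return 17.6≥11.8).
F: dominated by A (fees 52≤53, expected return 11.3≥6.9).
G: not dominated (best expected return).
H: dominated by B (fees 49≤81, expected return 17.6≥14.2).
I: dominated by A (fees 52≤66, expected return 11.3≥5.1).
J: not dominated (best fees).
Pareto-optimal: B, G, J → 3.

3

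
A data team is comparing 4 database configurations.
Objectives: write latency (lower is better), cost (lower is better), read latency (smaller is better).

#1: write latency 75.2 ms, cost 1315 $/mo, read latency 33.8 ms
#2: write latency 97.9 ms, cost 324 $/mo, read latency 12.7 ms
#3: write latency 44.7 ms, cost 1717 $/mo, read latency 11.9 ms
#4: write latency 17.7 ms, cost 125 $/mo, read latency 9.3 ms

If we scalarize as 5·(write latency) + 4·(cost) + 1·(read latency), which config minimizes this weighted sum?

#4

#1: 5·75.2 + 4·1315 + 1·33.8 = 5669.8
#2: 5·97.9 + 4·324 + 1·12.7 = 1798.2
#3: 5·44.7 + 4·1717 + 1·11.9 = 7103.4
#4: 5·17.7 + 4·125 + 1·9.3 = 597.8
Lowest: #4 at 597.8.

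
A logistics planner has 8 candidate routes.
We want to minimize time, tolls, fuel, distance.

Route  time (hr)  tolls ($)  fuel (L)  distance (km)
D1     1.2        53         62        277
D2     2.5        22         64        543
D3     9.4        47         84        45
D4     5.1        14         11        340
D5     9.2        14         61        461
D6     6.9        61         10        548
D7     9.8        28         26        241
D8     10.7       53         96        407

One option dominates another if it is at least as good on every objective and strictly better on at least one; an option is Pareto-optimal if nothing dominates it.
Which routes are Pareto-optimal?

D1, D2, D3, D4, D6, D7

D1: not dominated (best time).
D2: not dominated.
D3: not dominated (best distance).
D4: not dominated.
D5: dominated by D4 (time 5.1≤9.2, tolls 14≤14, fuel 11≤61, distance 340≤461).
D6: not dominated (best fuel).
D7: not dominated.
D8: dominated by D1 (time 1.2≤10.7, tolls 53≤53, fuel 62≤96, distance 277≤407).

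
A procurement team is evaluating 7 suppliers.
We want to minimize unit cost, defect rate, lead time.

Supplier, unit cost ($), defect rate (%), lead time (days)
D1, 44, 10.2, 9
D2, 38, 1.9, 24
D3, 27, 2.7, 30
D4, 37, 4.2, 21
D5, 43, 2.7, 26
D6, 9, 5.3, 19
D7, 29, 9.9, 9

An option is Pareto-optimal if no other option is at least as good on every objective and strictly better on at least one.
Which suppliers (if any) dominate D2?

none

D1: worse on unit cost (44 vs 38).
D3: worse on defect rate (2.7 vs 1.9).
D4: worse on defect rate (4.2 vs 1.9).
D5: worse on unit cost (43 vs 38).
D6: worse on defect rate (5.3 vs 1.9).
D7: worse on defect rate (9.9 vs 1.9).
No option dominates D2.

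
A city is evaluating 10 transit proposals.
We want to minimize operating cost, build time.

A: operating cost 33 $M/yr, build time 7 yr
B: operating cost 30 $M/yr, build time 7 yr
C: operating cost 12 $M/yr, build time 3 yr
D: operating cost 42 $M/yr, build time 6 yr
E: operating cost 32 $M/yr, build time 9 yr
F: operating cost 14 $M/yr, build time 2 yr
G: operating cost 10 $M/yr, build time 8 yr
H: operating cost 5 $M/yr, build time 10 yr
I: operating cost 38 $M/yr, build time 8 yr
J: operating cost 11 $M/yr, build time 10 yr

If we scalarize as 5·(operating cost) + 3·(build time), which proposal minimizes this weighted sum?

A: 5·33 + 3·7 = 186
B: 5·30 + 3·7 = 171
C: 5·12 + 3·3 = 69
D: 5·42 + 3·6 = 228
E: 5·32 + 3·9 = 187
F: 5·14 + 3·2 = 76
G: 5·10 + 3·8 = 74
H: 5·5 + 3·10 = 55
I: 5·38 + 3·8 = 214
J: 5·11 + 3·10 = 85
Lowest: H at 55.

H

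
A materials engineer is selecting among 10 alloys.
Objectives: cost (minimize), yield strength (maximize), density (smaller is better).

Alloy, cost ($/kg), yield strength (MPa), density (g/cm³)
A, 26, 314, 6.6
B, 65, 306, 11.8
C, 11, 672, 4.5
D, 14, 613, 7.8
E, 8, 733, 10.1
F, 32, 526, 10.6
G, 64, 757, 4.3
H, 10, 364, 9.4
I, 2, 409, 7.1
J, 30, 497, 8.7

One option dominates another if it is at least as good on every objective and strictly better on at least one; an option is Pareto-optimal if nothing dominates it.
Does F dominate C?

F vs C: F is worse on cost (32 vs 11), so it does not dominate C.

No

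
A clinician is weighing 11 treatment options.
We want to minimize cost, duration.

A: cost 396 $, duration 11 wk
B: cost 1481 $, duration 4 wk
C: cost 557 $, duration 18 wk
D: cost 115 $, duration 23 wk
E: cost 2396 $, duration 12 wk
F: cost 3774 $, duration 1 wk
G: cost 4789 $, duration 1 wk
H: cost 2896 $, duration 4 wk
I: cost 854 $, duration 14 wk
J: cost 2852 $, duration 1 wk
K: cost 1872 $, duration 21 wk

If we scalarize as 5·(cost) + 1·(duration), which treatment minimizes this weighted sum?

A: 5·396 + 1·11 = 1991
B: 5·1481 + 1·4 = 7409
C: 5·557 + 1·18 = 2803
D: 5·115 + 1·23 = 598
E: 5·2396 + 1·12 = 11992
F: 5·3774 + 1·1 = 18871
G: 5·4789 + 1·1 = 23946
H: 5·2896 + 1·4 = 14484
I: 5·854 + 1·14 = 4284
J: 5·2852 + 1·1 = 14261
K: 5·1872 + 1·21 = 9381
Lowest: D at 598.

D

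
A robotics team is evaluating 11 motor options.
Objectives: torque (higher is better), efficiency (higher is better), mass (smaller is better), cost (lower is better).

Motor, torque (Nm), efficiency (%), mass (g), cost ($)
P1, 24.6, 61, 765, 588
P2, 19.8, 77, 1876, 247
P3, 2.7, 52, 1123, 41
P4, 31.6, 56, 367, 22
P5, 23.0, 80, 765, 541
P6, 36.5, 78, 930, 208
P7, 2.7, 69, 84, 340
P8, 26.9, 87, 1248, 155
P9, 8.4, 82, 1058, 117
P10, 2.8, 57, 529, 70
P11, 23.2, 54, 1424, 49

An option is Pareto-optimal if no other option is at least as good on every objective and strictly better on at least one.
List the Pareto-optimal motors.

P1, P4, P5, P6, P7, P8, P9, P10

P1: not dominated.
P2: dominated by P6 (torque 36.5≥19.8, efficiency 78≥77, mass 930≤1876, cost 208≤247).
P3: dominated by P4 (torque 31.6≥2.7, efficiency 56≥52, mass 367≤1123, cost 22≤41).
P4: not dominated (best cost).
P5: not dominated.
P6: not dominated (best torque).
P7: not dominated (best mass).
P8: not dominated (best efficiency).
P9: not dominated.
P10: not dominated.
P11: dominated by P4 (torque 31.6≥23.2, efficiency 56≥54, mass 367≤1424, cost 22≤49).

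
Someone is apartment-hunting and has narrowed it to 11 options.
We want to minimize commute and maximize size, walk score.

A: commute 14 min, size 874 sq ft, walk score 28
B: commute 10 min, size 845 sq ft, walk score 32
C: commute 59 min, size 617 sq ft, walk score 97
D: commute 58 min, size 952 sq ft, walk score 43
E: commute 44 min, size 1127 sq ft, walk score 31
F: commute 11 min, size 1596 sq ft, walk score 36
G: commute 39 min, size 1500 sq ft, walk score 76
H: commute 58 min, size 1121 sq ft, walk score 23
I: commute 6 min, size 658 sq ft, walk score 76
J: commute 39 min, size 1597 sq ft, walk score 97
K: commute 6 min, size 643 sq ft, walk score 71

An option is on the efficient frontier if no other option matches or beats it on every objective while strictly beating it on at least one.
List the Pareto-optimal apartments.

A: dominated by F (commute 11≤14, size 1596≥874, walk score 36≥28).
B: not dominated.
C: dominated by J (commute 39≤59, size 1597≥617, walk score 97≥97).
D: dominated by G (commute 39≤58, size 1500≥952, walk score 76≥43).
E: dominated by F (commute 11≤44, size 1596≥1127, walk score 36≥31).
F: not dominated.
G: dominated by J (commute 39≤39, size 1597≥1500, walk score 97≥76).
H: dominated by E (commute 44≤58, size 1127≥1121, walk score 31≥23).
I: not dominated.
J: not dominated (best size).
K: dominated by I (commute 6≤6, size 658≥643, walk score 76≥71).

B, F, I, J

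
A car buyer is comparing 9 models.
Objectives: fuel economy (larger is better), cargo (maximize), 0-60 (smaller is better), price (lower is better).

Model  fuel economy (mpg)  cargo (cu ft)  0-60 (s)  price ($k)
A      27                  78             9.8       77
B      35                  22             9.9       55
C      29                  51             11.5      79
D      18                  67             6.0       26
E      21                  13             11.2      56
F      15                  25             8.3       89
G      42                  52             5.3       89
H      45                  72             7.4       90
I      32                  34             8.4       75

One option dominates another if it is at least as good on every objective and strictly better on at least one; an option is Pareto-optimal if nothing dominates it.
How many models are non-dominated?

A: not dominated (best cargo).
B: not dominated.
C: not dominated.
D: not dominated (best price).
E: dominated by B (fuel economy 35≥21, cargo 22≥13, 0-60 9.9≤11.2, price 55≤56).
F: dominated by D (fuel economy 18≥15, cargo 67≥25, 0-60 6.0≤8.3, price 26≤89).
G: not dominated (best 0-60).
H: not dominated (best fuel economy).
I: not dominated.
Pareto-optimal: A, B, C, D, G, H, I → 7.

7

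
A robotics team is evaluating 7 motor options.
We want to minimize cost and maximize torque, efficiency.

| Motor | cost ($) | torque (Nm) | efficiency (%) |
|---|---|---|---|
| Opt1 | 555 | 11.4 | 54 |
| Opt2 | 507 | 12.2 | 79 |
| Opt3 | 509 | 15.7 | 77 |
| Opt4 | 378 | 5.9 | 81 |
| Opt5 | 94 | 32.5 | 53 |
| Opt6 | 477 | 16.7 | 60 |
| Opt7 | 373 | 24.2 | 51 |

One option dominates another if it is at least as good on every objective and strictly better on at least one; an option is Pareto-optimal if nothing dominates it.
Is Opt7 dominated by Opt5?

Yes

Opt5 vs Opt7: cost 94≤373, torque 32.5≥24.2, efficiency 53≥51 — Opt5 is at least as good on every objective with at least one strict improvement.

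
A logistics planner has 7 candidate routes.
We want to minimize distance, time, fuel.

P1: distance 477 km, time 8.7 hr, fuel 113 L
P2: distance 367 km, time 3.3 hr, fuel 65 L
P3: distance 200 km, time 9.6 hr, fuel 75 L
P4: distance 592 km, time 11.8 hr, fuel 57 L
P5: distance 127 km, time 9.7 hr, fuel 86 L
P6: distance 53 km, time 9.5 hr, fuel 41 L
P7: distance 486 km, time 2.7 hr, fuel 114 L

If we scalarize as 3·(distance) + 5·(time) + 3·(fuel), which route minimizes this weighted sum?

P1: 3·477 + 5·8.7 + 3·113 = 1813.5
P2: 3·367 + 5·3.3 + 3·65 = 1312.5
P3: 3·200 + 5·9.6 + 3·75 = 873.0
P4: 3·592 + 5·11.8 + 3·57 = 2006.0
P5: 3·127 + 5·9.7 + 3·86 = 687.5
P6: 3·53 + 5·9.5 + 3·41 = 329.5
P7: 3·486 + 5·2.7 + 3·114 = 1813.5
Lowest: P6 at 329.5.

P6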